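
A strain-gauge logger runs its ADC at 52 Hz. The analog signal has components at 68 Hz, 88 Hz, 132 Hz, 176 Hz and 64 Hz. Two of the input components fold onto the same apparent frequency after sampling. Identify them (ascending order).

68 Hz, 88 Hz

fs/2 = 26 Hz.
68 Hz mod fs = 16 Hz.
16 Hz ≤ fs/2 = 26 Hz, appears at 16 Hz.
88 Hz mod fs = 36 Hz.
36 Hz > fs/2 = 26 Hz, folds to fs − 36 Hz = 16 Hz.
132 Hz mod fs = 28 Hz.
28 Hz > fs/2 = 26 Hz, folds to fs − 28 Hz = 24 Hz.
176 Hz mod fs = 20 Hz.
20 Hz ≤ fs/2 = 26 Hz, appears at 20 Hz.
64 Hz mod fs = 12 Hz.
12 Hz ≤ fs/2 = 26 Hz, appears at 12 Hz.
68 Hz and 88 Hz both map to 16 Hz.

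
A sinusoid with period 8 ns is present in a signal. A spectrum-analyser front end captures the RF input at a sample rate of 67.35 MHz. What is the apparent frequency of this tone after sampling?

9.7 MHz

T = 8 ns → f = 1/T = 125 MHz.
125 MHz mod fs = 57.65 MHz.
57.65 MHz > fs/2 = 33.675 MHz, folds to fs − 57.65 MHz = 9.7 MHz.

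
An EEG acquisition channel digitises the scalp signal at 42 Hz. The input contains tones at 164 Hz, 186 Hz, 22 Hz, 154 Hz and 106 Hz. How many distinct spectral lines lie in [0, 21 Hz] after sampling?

4

fs/2 = 21 Hz.
164 Hz mod fs = 38 Hz.
38 Hz > fs/2 = 21 Hz, folds to fs − 38 Hz = 4 Hz.
186 Hz mod fs = 18 Hz.
18 Hz ≤ fs/2 = 21 Hz, appears at 18 Hz.
22 Hz > fs/2 = 21 Hz, folds to fs − 22 Hz = 20 Hz.
154 Hz mod fs = 28 Hz.
28 Hz > fs/2 = 21 Hz, folds to fs − 28 Hz = 14 Hz.
106 Hz mod fs = 22 Hz.
22 Hz > fs/2 = 21 Hz, folds to fs − 22 Hz = 20 Hz.
Distinct values: {4 Hz, 14 Hz, 18 Hz, 20 Hz} → 4.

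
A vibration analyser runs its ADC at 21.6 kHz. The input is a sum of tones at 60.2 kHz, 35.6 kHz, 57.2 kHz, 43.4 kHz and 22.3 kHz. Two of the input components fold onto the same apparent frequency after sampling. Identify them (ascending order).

35.6 kHz, 57.2 kHz

fs/2 = 10.8 kHz.
60.2 kHz mod fs = 17 kHz.
17 kHz > fs/2 = 10.8 kHz, folds to fs − 17 kHz = 4.6 kHz.
35.6 kHz mod fs = 14 kHz.
14 kHz > fs/2 = 10.8 kHz, folds to fs − 14 kHz = 7.6 kHz.
57.2 kHz mod fs = 14 kHz.
14 kHz > fs/2 = 10.8 kHz, folds to fs − 14 kHz = 7.6 kHz.
43.4 kHz mod fs = 0.2 kHz.
0.2 kHz ≤ fs/2 = 10.8 kHz, appears at 0.2 kHz.
22.3 kHz mod fs = 0.7 kHz.
0.7 kHz ≤ fs/2 = 10.8 kHz, appears at 0.7 kHz.
35.6 kHz and 57.2 kHz both map to 7.6 kHz.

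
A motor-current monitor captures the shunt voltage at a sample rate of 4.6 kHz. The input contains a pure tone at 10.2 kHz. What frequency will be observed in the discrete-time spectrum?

1 kHz

10.2 kHz mod fs = 1 kHz.
1 kHz ≤ fs/2 = 2.3 kHz, appears at 1 kHz.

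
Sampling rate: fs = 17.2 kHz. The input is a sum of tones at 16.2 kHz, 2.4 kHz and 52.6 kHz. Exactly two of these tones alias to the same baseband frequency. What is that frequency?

fs/2 = 8.6 kHz.
16.2 kHz > fs/2 = 8.6 kHz, folds to fs − 16.2 kHz = 1 kHz.
2.4 kHz ≤ fs/2 = 8.6 kHz, passes unchanged.
52.6 kHz mod fs = 1 kHz.
1 kHz ≤ fs/2 = 8.6 kHz, appears at 1 kHz.
16.2 kHz and 52.6 kHz both map to 1 kHz.

1 kHz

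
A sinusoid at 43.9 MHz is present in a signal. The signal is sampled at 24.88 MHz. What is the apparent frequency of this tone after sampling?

43.9 MHz mod fs = 19.02 MHz.
19.02 MHz > fs/2 = 12.44 MHz, folds to fs − 19.02 MHz = 5.86 MHz.

5.86 MHz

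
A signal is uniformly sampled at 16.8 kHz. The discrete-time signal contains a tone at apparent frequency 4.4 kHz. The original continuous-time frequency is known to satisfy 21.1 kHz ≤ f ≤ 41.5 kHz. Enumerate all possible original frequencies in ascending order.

21.2 kHz, 29.2 kHz, 38 kHz

Frequencies that alias to 4.4 kHz are k·fs ± 4.4 kHz for integer k ≥ 0.
k=0: 4.4 kHz.
k=1: 12.4 kHz, 21.2 kHz.
k=2: 29.2 kHz, 38 kHz.
k=3: 46 kHz, 54.8 kHz.
Within [21.1 kHz, 41.5 kHz]: 21.2 kHz, 29.2 kHz, 38 kHz.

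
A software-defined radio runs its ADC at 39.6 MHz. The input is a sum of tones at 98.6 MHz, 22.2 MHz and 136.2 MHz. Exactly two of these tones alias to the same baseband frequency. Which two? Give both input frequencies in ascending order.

fs/2 = 19.8 MHz.
98.6 MHz mod fs = 19.4 MHz.
19.4 MHz ≤ fs/2 = 19.8 MHz, appears at 19.4 MHz.
22.2 MHz > fs/2 = 19.8 MHz, folds to fs − 22.2 MHz = 17.4 MHz.
136.2 MHz mod fs = 17.4 MHz.
17.4 MHz ≤ fs/2 = 19.8 MHz, appears at 17.4 MHz.
22.2 MHz and 136.2 MHz both map to 17.4 MHz.

22.2 MHz, 136.2 MHz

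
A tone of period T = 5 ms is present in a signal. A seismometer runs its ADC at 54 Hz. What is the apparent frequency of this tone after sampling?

16 Hz

T = 5 ms → f = 1/T = 200 Hz.
200 Hz mod fs = 38 Hz.
38 Hz > fs/2 = 27 Hz, folds to fs − 38 Hz = 16 Hz.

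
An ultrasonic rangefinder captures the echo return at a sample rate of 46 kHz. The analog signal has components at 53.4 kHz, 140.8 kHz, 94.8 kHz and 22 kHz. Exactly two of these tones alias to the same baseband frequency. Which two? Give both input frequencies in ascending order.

fs/2 = 23 kHz.
53.4 kHz mod fs = 7.4 kHz.
7.4 kHz ≤ fs/2 = 23 kHz, appears at 7.4 kHz.
140.8 kHz mod fs = 2.8 kHz.
2.8 kHz ≤ fs/2 = 23 kHz, appears at 2.8 kHz.
94.8 kHz mod fs = 2.8 kHz.
2.8 kHz ≤ fs/2 = 23 kHz, appears at 2.8 kHz.
22 kHz ≤ fs/2 = 23 kHz, passes unchanged.
94.8 kHz and 140.8 kHz both map to 2.8 kHz.

94.8 kHz, 140.8 kHz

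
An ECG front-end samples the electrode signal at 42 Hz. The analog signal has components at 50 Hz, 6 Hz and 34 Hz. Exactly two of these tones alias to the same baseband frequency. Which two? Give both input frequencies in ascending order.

34 Hz, 50 Hz

fs/2 = 21 Hz.
50 Hz mod fs = 8 Hz.
8 Hz ≤ fs/2 = 21 Hz, appears at 8 Hz.
6 Hz ≤ fs/2 = 21 Hz, passes unchanged.
34 Hz > fs/2 = 21 Hz, folds to fs − 34 Hz = 8 Hz.
34 Hz and 50 Hz both map to 8 Hz.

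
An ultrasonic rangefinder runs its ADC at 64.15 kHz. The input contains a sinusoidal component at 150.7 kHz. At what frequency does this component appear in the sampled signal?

22.4 kHz

150.7 kHz mod fs = 22.4 kHz.
22.4 kHz ≤ fs/2 = 32.075 kHz, appears at 22.4 kHz.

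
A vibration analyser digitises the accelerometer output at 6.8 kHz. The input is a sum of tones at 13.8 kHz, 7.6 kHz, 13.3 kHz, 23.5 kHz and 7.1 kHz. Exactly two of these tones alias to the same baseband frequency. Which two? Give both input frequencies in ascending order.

fs/2 = 3.4 kHz.
13.8 kHz mod fs = 0.2 kHz.
0.2 kHz ≤ fs/2 = 3.4 kHz, appears at 0.2 kHz.
7.6 kHz mod fs = 0.8 kHz.
0.8 kHz ≤ fs/2 = 3.4 kHz, appears at 0.8 kHz.
13.3 kHz mod fs = 6.5 kHz.
6.5 kHz > fs/2 = 3.4 kHz, folds to fs − 6.5 kHz = 0.3 kHz.
23.5 kHz mod fs = 3.1 kHz.
3.1 kHz ≤ fs/2 = 3.4 kHz, appears at 3.1 kHz.
7.1 kHz mod fs = 0.3 kHz.
0.3 kHz ≤ fs/2 = 3.4 kHz, appears at 0.3 kHz.
7.1 kHz and 13.3 kHz both map to 0.3 kHz.

7.1 kHz, 13.3 kHz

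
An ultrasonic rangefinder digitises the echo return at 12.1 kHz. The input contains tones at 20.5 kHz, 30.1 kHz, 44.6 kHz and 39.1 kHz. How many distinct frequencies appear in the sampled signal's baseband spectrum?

4

fs/2 = 6.05 kHz.
20.5 kHz mod fs = 8.4 kHz.
8.4 kHz > fs/2 = 6.05 kHz, folds to fs − 8.4 kHz = 3.7 kHz.
30.1 kHz mod fs = 5.9 kHz.
5.9 kHz ≤ fs/2 = 6.05 kHz, appears at 5.9 kHz.
44.6 kHz mod fs = 8.3 kHz.
8.3 kHz > fs/2 = 6.05 kHz, folds to fs − 8.3 kHz = 3.8 kHz.
39.1 kHz mod fs = 2.8 kHz.
2.8 kHz ≤ fs/2 = 6.05 kHz, appears at 2.8 kHz.
Distinct values: {2.8 kHz, 3.7 kHz, 3.8 kHz, 5.9 kHz} → 4.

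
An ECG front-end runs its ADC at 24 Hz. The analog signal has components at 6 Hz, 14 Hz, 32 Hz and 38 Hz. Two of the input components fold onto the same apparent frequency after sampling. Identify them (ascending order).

fs/2 = 12 Hz.
6 Hz ≤ fs/2 = 12 Hz, passes unchanged.
14 Hz > fs/2 = 12 Hz, folds to fs − 14 Hz = 10 Hz.
32 Hz mod fs = 8 Hz.
8 Hz ≤ fs/2 = 12 Hz, appears at 8 Hz.
38 Hz mod fs = 14 Hz.
14 Hz > fs/2 = 12 Hz, folds to fs − 14 Hz = 10 Hz.
14 Hz and 38 Hz both map to 10 Hz.

14 Hz, 38 Hz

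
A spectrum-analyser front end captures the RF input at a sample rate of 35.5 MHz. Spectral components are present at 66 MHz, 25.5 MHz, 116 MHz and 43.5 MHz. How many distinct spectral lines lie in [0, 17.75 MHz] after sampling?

fs/2 = 17.75 MHz.
66 MHz mod fs = 30.5 MHz.
30.5 MHz > fs/2 = 17.75 MHz, folds to fs − 30.5 MHz = 5 MHz.
25.5 MHz > fs/2 = 17.75 MHz, folds to fs − 25.5 MHz = 10 MHz.
116 MHz mod fs = 9.5 MHz.
9.5 MHz ≤ fs/2 = 17.75 MHz, appears at 9.5 MHz.
43.5 MHz mod fs = 8 MHz.
8 MHz ≤ fs/2 = 17.75 MHz, appears at 8 MHz.
Distinct values: {5 MHz, 8 MHz, 9.5 MHz, 10 MHz} → 4.

4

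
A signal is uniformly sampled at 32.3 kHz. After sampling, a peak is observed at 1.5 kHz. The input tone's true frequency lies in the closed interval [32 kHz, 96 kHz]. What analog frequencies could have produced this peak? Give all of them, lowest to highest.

Frequencies that alias to 1.5 kHz are k·fs ± 1.5 kHz for integer k ≥ 0.
k=0: 1.5 kHz.
k=1: 30.8 kHz, 33.8 kHz.
k=2: 63.1 kHz, 66.1 kHz.
k=3: 95.4 kHz, 98.4 kHz.
k=4: 127.7 kHz, 130.7 kHz.
Within [32 kHz, 96 kHz]: 33.8 kHz, 63.1 kHz, 66.1 kHz, 95.4 kHz.

33.8 kHz, 63.1 kHz, 66.1 kHz, 95.4 kHz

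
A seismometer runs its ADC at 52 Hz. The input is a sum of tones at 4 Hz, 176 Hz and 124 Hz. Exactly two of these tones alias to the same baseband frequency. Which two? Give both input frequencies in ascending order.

124 Hz, 176 Hz

fs/2 = 26 Hz.
4 Hz ≤ fs/2 = 26 Hz, passes unchanged.
176 Hz mod fs = 20 Hz.
20 Hz ≤ fs/2 = 26 Hz, appears at 20 Hz.
124 Hz mod fs = 20 Hz.
20 Hz ≤ fs/2 = 26 Hz, appears at 20 Hz.
124 Hz and 176 Hz both map to 20 Hz.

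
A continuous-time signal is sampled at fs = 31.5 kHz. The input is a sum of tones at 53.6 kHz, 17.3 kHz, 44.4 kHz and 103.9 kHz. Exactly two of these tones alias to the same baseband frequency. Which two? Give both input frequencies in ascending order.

fs/2 = 15.75 kHz.
53.6 kHz mod fs = 22.1 kHz.
22.1 kHz > fs/2 = 15.75 kHz, folds to fs − 22.1 kHz = 9.4 kHz.
17.3 kHz > fs/2 = 15.75 kHz, folds to fs − 17.3 kHz = 14.2 kHz.
44.4 kHz mod fs = 12.9 kHz.
12.9 kHz ≤ fs/2 = 15.75 kHz, appears at 12.9 kHz.
103.9 kHz mod fs = 9.4 kHz.
9.4 kHz ≤ fs/2 = 15.75 kHz, appears at 9.4 kHz.
53.6 kHz and 103.9 kHz both map to 9.4 kHz.

53.6 kHz, 103.9 kHz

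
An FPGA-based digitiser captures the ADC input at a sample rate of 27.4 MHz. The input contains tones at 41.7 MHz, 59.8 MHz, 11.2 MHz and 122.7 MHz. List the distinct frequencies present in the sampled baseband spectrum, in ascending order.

5 MHz, 11.2 MHz, 13.1 MHz

fs/2 = 13.7 MHz.
41.7 MHz mod fs = 14.3 MHz.
14.3 MHz > fs/2 = 13.7 MHz, folds to fs − 14.3 MHz = 13.1 MHz.
59.8 MHz mod fs = 5 MHz.
5 MHz ≤ fs/2 = 13.7 MHz, appears at 5 MHz.
11.2 MHz ≤ fs/2 = 13.7 MHz, passes unchanged.
122.7 MHz mod fs = 13.1 MHz.
13.1 MHz ≤ fs/2 = 13.7 MHz, appears at 13.1 MHz.
Distinct values: {5 MHz, 11.2 MHz, 13.1 MHz}.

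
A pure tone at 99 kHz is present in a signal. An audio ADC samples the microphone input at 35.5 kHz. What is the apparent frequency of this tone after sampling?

99 kHz mod fs = 28 kHz.
28 kHz > fs/2 = 17.75 kHz, folds to fs − 28 kHz = 7.5 kHz.

7.5 kHz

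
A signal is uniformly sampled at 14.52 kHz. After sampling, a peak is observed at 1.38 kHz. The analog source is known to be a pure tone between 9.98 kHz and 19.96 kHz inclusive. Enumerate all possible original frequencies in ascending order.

Frequencies that alias to 1.38 kHz are k·fs ± 1.38 kHz for integer k ≥ 0.
k=0: 1.38 kHz.
k=1: 13.14 kHz, 15.9 kHz.
k=2: 27.66 kHz, 30.42 kHz.
Within [9.98 kHz, 19.96 kHz]: 13.14 kHz, 15.9 kHz.

13.14 kHz, 15.9 kHz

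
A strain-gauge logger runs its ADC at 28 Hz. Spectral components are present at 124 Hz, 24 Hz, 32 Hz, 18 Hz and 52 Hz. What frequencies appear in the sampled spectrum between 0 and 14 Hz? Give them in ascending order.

fs/2 = 14 Hz.
124 Hz mod fs = 12 Hz.
12 Hz ≤ fs/2 = 14 Hz, appears at 12 Hz.
24 Hz > fs/2 = 14 Hz, folds to fs − 24 Hz = 4 Hz.
32 Hz mod fs = 4 Hz.
4 Hz ≤ fs/2 = 14 Hz, appears at 4 Hz.
18 Hz > fs/2 = 14 Hz, folds to fs − 18 Hz = 10 Hz.
52 Hz mod fs = 24 Hz.
24 Hz > fs/2 = 14 Hz, folds to fs − 24 Hz = 4 Hz.
Distinct values: {4 Hz, 10 Hz, 12 Hz}.

4 Hz, 10 Hz, 12 Hz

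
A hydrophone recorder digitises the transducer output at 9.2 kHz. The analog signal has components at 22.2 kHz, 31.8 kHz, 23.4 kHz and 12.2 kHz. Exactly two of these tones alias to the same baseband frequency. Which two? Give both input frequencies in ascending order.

fs/2 = 4.6 kHz.
22.2 kHz mod fs = 3.8 kHz.
3.8 kHz ≤ fs/2 = 4.6 kHz, appears at 3.8 kHz.
31.8 kHz mod fs = 4.2 kHz.
4.2 kHz ≤ fs/2 = 4.6 kHz, appears at 4.2 kHz.
23.4 kHz mod fs = 5 kHz.
5 kHz > fs/2 = 4.6 kHz, folds to fs − 5 kHz = 4.2 kHz.
12.2 kHz mod fs = 3 kHz.
3 kHz ≤ fs/2 = 4.6 kHz, appears at 3 kHz.
23.4 kHz and 31.8 kHz both map to 4.2 kHz.

23.4 kHz, 31.8 kHz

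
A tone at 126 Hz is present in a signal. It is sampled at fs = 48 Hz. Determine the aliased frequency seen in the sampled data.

18 Hz

126 Hz mod fs = 30 Hz.
30 Hz > fs/2 = 24 Hz, folds to fs − 30 Hz = 18 Hz.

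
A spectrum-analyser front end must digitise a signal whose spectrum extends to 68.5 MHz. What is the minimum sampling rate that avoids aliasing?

Nyquist rate = 2 × 68.5 MHz = 137 MHz.

137 MHz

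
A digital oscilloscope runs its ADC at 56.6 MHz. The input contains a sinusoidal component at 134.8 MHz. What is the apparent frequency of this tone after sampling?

134.8 MHz mod fs = 21.6 MHz.
21.6 MHz ≤ fs/2 = 28.3 MHz, appears at 21.6 MHz.

21.6 MHz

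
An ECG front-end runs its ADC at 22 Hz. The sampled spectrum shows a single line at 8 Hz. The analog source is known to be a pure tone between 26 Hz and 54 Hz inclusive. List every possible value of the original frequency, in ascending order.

Frequencies that alias to 8 Hz are k·fs ± 8 Hz for integer k ≥ 0.
k=0: 8 Hz.
k=1: 14 Hz, 30 Hz.
k=2: 36 Hz, 52 Hz.
k=3: 58 Hz, 74 Hz.
Within [26 Hz, 54 Hz]: 30 Hz, 36 Hz, 52 Hz.

30 Hz, 36 Hz, 52 Hz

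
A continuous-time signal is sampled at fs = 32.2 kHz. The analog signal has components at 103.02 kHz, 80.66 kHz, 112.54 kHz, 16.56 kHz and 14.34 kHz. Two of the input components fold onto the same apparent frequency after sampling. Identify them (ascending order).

80.66 kHz, 112.54 kHz

fs/2 = 16.1 kHz.
103.02 kHz mod fs = 6.42 kHz.
6.42 kHz ≤ fs/2 = 16.1 kHz, appears at 6.42 kHz.
80.66 kHz mod fs = 16.26 kHz.
16.26 kHz > fs/2 = 16.1 kHz, folds to fs − 16.26 kHz = 15.94 kHz.
112.54 kHz mod fs = 15.94 kHz.
15.94 kHz ≤ fs/2 = 16.1 kHz, appears at 15.94 kHz.
16.56 kHz > fs/2 = 16.1 kHz, folds to fs − 16.56 kHz = 15.64 kHz.
14.34 kHz ≤ fs/2 = 16.1 kHz, passes unchanged.
80.66 kHz and 112.54 kHz both map to 15.94 kHz.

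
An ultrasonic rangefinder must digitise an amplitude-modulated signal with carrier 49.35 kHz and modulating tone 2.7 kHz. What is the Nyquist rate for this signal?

AM sidebands sit at fc ± fm = 46.65 kHz and 52.05 kHz.
Highest-frequency component: 52.05 kHz.
Nyquist rate = 2 × 52.05 kHz = 104.1 kHz.

104.1 kHz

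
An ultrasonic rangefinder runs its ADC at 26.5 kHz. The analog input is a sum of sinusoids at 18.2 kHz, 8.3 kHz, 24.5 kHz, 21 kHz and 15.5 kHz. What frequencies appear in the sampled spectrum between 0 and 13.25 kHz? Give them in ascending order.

2 kHz, 5.5 kHz, 8.3 kHz, 11 kHz

fs/2 = 13.25 kHz.
18.2 kHz > fs/2 = 13.25 kHz, folds to fs − 18.2 kHz = 8.3 kHz.
8.3 kHz ≤ fs/2 = 13.25 kHz, passes unchanged.
24.5 kHz > fs/2 = 13.25 kHz, folds to fs − 24.5 kHz = 2 kHz.
21 kHz > fs/2 = 13.25 kHz, folds to fs − 21 kHz = 5.5 kHz.
15.5 kHz > fs/2 = 13.25 kHz, folds to fs − 15.5 kHz = 11 kHz.
Distinct values: {2 kHz, 5.5 kHz, 8.3 kHz, 11 kHz}.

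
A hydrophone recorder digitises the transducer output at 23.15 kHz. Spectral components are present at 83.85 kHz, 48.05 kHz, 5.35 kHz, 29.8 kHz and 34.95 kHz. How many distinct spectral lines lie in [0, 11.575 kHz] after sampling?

fs/2 = 11.575 kHz.
83.85 kHz mod fs = 14.4 kHz.
14.4 kHz > fs/2 = 11.575 kHz, folds to fs − 14.4 kHz = 8.75 kHz.
48.05 kHz mod fs = 1.75 kHz.
1.75 kHz ≤ fs/2 = 11.575 kHz, appears at 1.75 kHz.
5.35 kHz ≤ fs/2 = 11.575 kHz, passes unchanged.
29.8 kHz mod fs = 6.65 kHz.
6.65 kHz ≤ fs/2 = 11.575 kHz, appears at 6.65 kHz.
34.95 kHz mod fs = 11.8 kHz.
11.8 kHz > fs/2 = 11.575 kHz, folds to fs − 11.8 kHz = 11.35 kHz.
Distinct values: {1.75 kHz, 5.35 kHz, 6.65 kHz, 8.75 kHz, 11.35 kHz} → 5.

5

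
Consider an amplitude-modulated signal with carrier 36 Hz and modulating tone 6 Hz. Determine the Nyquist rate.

84 Hz

AM sidebands sit at fc ± fm = 30 Hz and 42 Hz.
Highest-frequency component: 42 Hz.
Nyquist rate = 2 × 42 Hz = 84 Hz.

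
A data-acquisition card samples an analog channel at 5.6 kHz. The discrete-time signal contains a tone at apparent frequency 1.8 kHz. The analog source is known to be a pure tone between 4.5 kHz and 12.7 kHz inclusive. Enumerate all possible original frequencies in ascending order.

Frequencies that alias to 1.8 kHz are k·fs ± 1.8 kHz for integer k ≥ 0.
k=0: 1.8 kHz.
k=1: 3.8 kHz, 7.4 kHz.
k=2: 9.4 kHz, 13 kHz.
k=3: 15 kHz, 18.6 kHz.
Within [4.5 kHz, 12.7 kHz]: 7.4 kHz, 9.4 kHz.

7.4 kHz, 9.4 kHz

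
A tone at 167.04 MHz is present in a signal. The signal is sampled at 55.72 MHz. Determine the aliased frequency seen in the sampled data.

167.04 MHz mod fs = 55.6 MHz.
55.6 MHz > fs/2 = 27.86 MHz, folds to fs − 55.6 MHz = 0.12 MHz.

0.12 MHz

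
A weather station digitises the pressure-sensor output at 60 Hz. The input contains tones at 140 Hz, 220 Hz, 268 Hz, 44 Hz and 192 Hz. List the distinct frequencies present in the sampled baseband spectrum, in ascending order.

12 Hz, 16 Hz, 20 Hz, 28 Hz

fs/2 = 30 Hz.
140 Hz mod fs = 20 Hz.
20 Hz ≤ fs/2 = 30 Hz, appears at 20 Hz.
220 Hz mod fs = 40 Hz.
40 Hz > fs/2 = 30 Hz, folds to fs − 40 Hz = 20 Hz.
268 Hz mod fs = 28 Hz.
28 Hz ≤ fs/2 = 30 Hz, appears at 28 Hz.
44 Hz > fs/2 = 30 Hz, folds to fs − 44 Hz = 16 Hz.
192 Hz mod fs = 12 Hz.
12 Hz ≤ fs/2 = 30 Hz, appears at 12 Hz.
Distinct values: {12 Hz, 16 Hz, 20 Hz, 28 Hz}.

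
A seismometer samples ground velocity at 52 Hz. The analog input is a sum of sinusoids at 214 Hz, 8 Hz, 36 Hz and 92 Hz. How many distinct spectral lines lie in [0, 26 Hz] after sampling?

fs/2 = 26 Hz.
214 Hz mod fs = 6 Hz.
6 Hz ≤ fs/2 = 26 Hz, appears at 6 Hz.
8 Hz ≤ fs/2 = 26 Hz, passes unchanged.
36 Hz > fs/2 = 26 Hz, folds to fs − 36 Hz = 16 Hz.
92 Hz mod fs = 40 Hz.
40 Hz > fs/2 = 26 Hz, folds to fs − 40 Hz = 12 Hz.
Distinct values: {6 Hz, 8 Hz, 12 Hz, 16 Hz} → 4.

4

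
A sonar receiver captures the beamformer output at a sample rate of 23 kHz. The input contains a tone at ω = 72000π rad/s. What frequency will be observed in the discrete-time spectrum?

ω = 72000π rad/s → f = ω/(2π) = 36000 Hz = 36 kHz.
36 kHz mod fs = 13 kHz.
13 kHz > fs/2 = 11.5 kHz, folds to fs − 13 kHz = 10 kHz.

10 kHz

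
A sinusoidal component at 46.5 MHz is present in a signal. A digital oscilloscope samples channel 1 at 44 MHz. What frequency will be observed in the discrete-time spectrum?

46.5 MHz mod fs = 2.5 MHz.
2.5 MHz ≤ fs/2 = 22 MHz, appears at 2.5 MHz.

2.5 MHz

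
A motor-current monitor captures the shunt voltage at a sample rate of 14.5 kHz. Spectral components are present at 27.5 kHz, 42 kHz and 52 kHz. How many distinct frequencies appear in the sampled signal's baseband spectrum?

fs/2 = 7.25 kHz.
27.5 kHz mod fs = 13 kHz.
13 kHz > fs/2 = 7.25 kHz, folds to fs − 13 kHz = 1.5 kHz.
42 kHz mod fs = 13 kHz.
13 kHz > fs/2 = 7.25 kHz, folds to fs − 13 kHz = 1.5 kHz.
52 kHz mod fs = 8.5 kHz.
8.5 kHz > fs/2 = 7.25 kHz, folds to fs − 8.5 kHz = 6 kHz.
Distinct values: {1.5 kHz, 6 kHz} → 2.

2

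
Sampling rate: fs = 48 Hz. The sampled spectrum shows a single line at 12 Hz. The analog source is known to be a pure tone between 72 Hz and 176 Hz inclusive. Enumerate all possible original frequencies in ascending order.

84 Hz, 108 Hz, 132 Hz, 156 Hz

Frequencies that alias to 12 Hz are k·fs ± 12 Hz for integer k ≥ 0.
k=0: 12 Hz.
k=1: 36 Hz, 60 Hz.
k=2: 84 Hz, 108 Hz.
k=3: 132 Hz, 156 Hz.
k=4: 180 Hz, 204 Hz.
Within [72 Hz, 176 Hz]: 84 Hz, 108 Hz, 132 Hz, 156 Hz.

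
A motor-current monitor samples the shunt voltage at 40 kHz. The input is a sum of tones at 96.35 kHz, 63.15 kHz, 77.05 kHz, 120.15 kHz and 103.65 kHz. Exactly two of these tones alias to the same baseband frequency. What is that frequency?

fs/2 = 20 kHz.
96.35 kHz mod fs = 16.35 kHz.
16.35 kHz ≤ fs/2 = 20 kHz, appears at 16.35 kHz.
63.15 kHz mod fs = 23.15 kHz.
23.15 kHz > fs/2 = 20 kHz, folds to fs − 23.15 kHz = 16.85 kHz.
77.05 kHz mod fs = 37.05 kHz.
37.05 kHz > fs/2 = 20 kHz, folds to fs − 37.05 kHz = 2.95 kHz.
120.15 kHz mod fs = 0.15 kHz.
0.15 kHz ≤ fs/2 = 20 kHz, appears at 0.15 kHz.
103.65 kHz mod fs = 23.65 kHz.
23.65 kHz > fs/2 = 20 kHz, folds to fs − 23.65 kHz = 16.35 kHz.
96.35 kHz and 103.65 kHz both map to 16.35 kHz.

16.35 kHz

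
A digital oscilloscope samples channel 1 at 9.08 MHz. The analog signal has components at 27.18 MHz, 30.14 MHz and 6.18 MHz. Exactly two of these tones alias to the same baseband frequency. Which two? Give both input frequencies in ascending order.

6.18 MHz, 30.14 MHz

fs/2 = 4.54 MHz.
27.18 MHz mod fs = 9.02 MHz.
9.02 MHz > fs/2 = 4.54 MHz, folds to fs − 9.02 MHz = 0.06 MHz.
30.14 MHz mod fs = 2.9 MHz.
2.9 MHz ≤ fs/2 = 4.54 MHz, appears at 2.9 MHz.
6.18 MHz > fs/2 = 4.54 MHz, folds to fs − 6.18 MHz = 2.9 MHz.
6.18 MHz and 30.14 MHz both map to 2.9 MHz.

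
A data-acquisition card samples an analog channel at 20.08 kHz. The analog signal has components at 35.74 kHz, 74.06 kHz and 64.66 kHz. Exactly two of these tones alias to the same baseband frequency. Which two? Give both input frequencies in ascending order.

35.74 kHz, 64.66 kHz

fs/2 = 10.04 kHz.
35.74 kHz mod fs = 15.66 kHz.
15.66 kHz > fs/2 = 10.04 kHz, folds to fs − 15.66 kHz = 4.42 kHz.
74.06 kHz mod fs = 13.82 kHz.
13.82 kHz > fs/2 = 10.04 kHz, folds to fs − 13.82 kHz = 6.26 kHz.
64.66 kHz mod fs = 4.42 kHz.
4.42 kHz ≤ fs/2 = 10.04 kHz, appears at 4.42 kHz.
35.74 kHz and 64.66 kHz both map to 4.42 kHz.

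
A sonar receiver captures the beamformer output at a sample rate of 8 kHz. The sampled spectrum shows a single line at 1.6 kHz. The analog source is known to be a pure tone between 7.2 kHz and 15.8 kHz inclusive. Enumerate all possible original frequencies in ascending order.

Frequencies that alias to 1.6 kHz are k·fs ± 1.6 kHz for integer k ≥ 0.
k=0: 1.6 kHz.
k=1: 6.4 kHz, 9.6 kHz.
k=2: 14.4 kHz, 17.6 kHz.
k=3: 22.4 kHz, 25.6 kHz.
Within [7.2 kHz, 15.8 kHz]: 9.6 kHz, 14.4 kHz.

9.6 kHz, 14.4 kHz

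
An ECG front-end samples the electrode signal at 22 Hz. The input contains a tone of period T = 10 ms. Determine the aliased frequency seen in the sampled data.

10 Hz

T = 10 ms → f = 1/T = 100 Hz.
100 Hz mod fs = 12 Hz.
12 Hz > fs/2 = 11 Hz, folds to fs − 12 Hz = 10 Hz.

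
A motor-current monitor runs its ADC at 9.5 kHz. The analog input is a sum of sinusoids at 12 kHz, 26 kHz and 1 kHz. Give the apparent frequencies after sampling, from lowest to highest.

1 kHz, 2.5 kHz

fs/2 = 4.75 kHz.
12 kHz mod fs = 2.5 kHz.
2.5 kHz ≤ fs/2 = 4.75 kHz, appears at 2.5 kHz.
26 kHz mod fs = 7 kHz.
7 kHz > fs/2 = 4.75 kHz, folds to fs − 7 kHz = 2.5 kHz.
1 kHz ≤ fs/2 = 4.75 kHz, passes unchanged.
Distinct values: {1 kHz, 2.5 kHz}.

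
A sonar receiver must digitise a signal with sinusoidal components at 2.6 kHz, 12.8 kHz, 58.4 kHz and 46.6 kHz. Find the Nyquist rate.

Highest-frequency component: 58.4 kHz.
Nyquist rate = 2 × 58.4 kHz = 116.8 kHz.

116.8 kHz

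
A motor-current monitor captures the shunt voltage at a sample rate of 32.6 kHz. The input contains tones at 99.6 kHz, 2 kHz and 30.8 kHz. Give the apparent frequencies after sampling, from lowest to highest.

1.8 kHz, 2 kHz

fs/2 = 16.3 kHz.
99.6 kHz mod fs = 1.8 kHz.
1.8 kHz ≤ fs/2 = 16.3 kHz, appears at 1.8 kHz.
2 kHz ≤ fs/2 = 16.3 kHz, passes unchanged.
30.8 kHz > fs/2 = 16.3 kHz, folds to fs − 30.8 kHz = 1.8 kHz.
Distinct values: {1.8 kHz, 2 kHz}.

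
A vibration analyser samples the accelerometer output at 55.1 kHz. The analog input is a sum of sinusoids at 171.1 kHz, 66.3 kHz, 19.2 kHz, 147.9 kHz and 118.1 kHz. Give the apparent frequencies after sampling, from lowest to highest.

5.8 kHz, 7.9 kHz, 11.2 kHz, 17.4 kHz, 19.2 kHz

fs/2 = 27.55 kHz.
171.1 kHz mod fs = 5.8 kHz.
5.8 kHz ≤ fs/2 = 27.55 kHz, appears at 5.8 kHz.
66.3 kHz mod fs = 11.2 kHz.
11.2 kHz ≤ fs/2 = 27.55 kHz, appears at 11.2 kHz.
19.2 kHz ≤ fs/2 = 27.55 kHz, passes unchanged.
147.9 kHz mod fs = 37.7 kHz.
37.7 kHz > fs/2 = 27.55 kHz, folds to fs − 37.7 kHz = 17.4 kHz.
118.1 kHz mod fs = 7.9 kHz.
7.9 kHz ≤ fs/2 = 27.55 kHz, appears at 7.9 kHz.
Distinct values: {5.8 kHz, 7.9 kHz, 11.2 kHz, 17.4 kHz, 19.2 kHz}.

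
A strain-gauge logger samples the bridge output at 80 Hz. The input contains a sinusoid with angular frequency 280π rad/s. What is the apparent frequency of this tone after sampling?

ω = 280π rad/s → f = ω/(2π) = 140 Hz.
140 Hz mod fs = 60 Hz.
60 Hz > fs/2 = 40 Hz, folds to fs − 60 Hz = 20 Hz.

20 Hz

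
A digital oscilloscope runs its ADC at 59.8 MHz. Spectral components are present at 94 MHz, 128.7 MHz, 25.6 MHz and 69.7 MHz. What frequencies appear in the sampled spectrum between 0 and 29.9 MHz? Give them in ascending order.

9.1 MHz, 9.9 MHz, 25.6 MHz

fs/2 = 29.9 MHz.
94 MHz mod fs = 34.2 MHz.
34.2 MHz > fs/2 = 29.9 MHz, folds to fs − 34.2 MHz = 25.6 MHz.
128.7 MHz mod fs = 9.1 MHz.
9.1 MHz ≤ fs/2 = 29.9 MHz, appears at 9.1 MHz.
25.6 MHz ≤ fs/2 = 29.9 MHz, passes unchanged.
69.7 MHz mod fs = 9.9 MHz.
9.9 MHz ≤ fs/2 = 29.9 MHz, appears at 9.9 MHz.
Distinct values: {9.1 MHz, 9.9 MHz, 25.6 MHz}.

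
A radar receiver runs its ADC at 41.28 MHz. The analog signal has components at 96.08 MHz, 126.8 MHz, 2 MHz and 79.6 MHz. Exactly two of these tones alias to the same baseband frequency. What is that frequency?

2.96 MHz

fs/2 = 20.64 MHz.
96.08 MHz mod fs = 13.52 MHz.
13.52 MHz ≤ fs/2 = 20.64 MHz, appears at 13.52 MHz.
126.8 MHz mod fs = 2.96 MHz.
2.96 MHz ≤ fs/2 = 20.64 MHz, appears at 2.96 MHz.
2 MHz ≤ fs/2 = 20.64 MHz, passes unchanged.
79.6 MHz mod fs = 38.32 MHz.
38.32 MHz > fs/2 = 20.64 MHz, folds to fs − 38.32 MHz = 2.96 MHz.
79.6 MHz and 126.8 MHz both map to 2.96 MHz.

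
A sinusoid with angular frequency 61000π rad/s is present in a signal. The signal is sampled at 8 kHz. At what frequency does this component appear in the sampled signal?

1.5 kHz

ω = 61000π rad/s → f = ω/(2π) = 30500 Hz = 30.5 kHz.
30.5 kHz mod fs = 6.5 kHz.
6.5 kHz > fs/2 = 4 kHz, folds to fs − 6.5 kHz = 1.5 kHz.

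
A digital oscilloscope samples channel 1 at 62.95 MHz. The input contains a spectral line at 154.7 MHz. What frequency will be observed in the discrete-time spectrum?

154.7 MHz mod fs = 28.8 MHz.
28.8 MHz ≤ fs/2 = 31.475 MHz, appears at 28.8 MHz.

28.8 MHz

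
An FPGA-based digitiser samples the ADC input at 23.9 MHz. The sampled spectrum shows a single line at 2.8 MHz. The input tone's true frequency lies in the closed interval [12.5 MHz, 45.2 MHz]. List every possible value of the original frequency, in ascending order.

21.1 MHz, 26.7 MHz, 45 MHz

Frequencies that alias to 2.8 MHz are k·fs ± 2.8 MHz for integer k ≥ 0.
k=0: 2.8 MHz.
k=1: 21.1 MHz, 26.7 MHz.
k=2: 45 MHz, 50.6 MHz.
k=3: 68.9 MHz, 74.5 MHz.
Within [12.5 MHz, 45.2 MHz]: 21.1 MHz, 26.7 MHz, 45 MHz.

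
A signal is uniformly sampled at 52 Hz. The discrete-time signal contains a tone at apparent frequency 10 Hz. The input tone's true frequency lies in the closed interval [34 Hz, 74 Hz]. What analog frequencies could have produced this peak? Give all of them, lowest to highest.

Frequencies that alias to 10 Hz are k·fs ± 10 Hz for integer k ≥ 0.
k=0: 10 Hz.
k=1: 42 Hz, 62 Hz.
k=2: 94 Hz, 114 Hz.
Within [34 Hz, 74 Hz]: 42 Hz, 62 Hz.

42 Hz, 62 Hz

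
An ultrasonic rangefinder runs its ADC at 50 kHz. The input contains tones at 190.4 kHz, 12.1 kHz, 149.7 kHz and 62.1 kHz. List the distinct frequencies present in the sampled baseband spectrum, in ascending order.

0.3 kHz, 9.6 kHz, 12.1 kHz

fs/2 = 25 kHz.
190.4 kHz mod fs = 40.4 kHz.
40.4 kHz > fs/2 = 25 kHz, folds to fs − 40.4 kHz = 9.6 kHz.
12.1 kHz ≤ fs/2 = 25 kHz, passes unchanged.
149.7 kHz mod fs = 49.7 kHz.
49.7 kHz > fs/2 = 25 kHz, folds to fs − 49.7 kHz = 0.3 kHz.
62.1 kHz mod fs = 12.1 kHz.
12.1 kHz ≤ fs/2 = 25 kHz, appears at 12.1 kHz.
Distinct values: {0.3 kHz, 9.6 kHz, 12.1 kHz}.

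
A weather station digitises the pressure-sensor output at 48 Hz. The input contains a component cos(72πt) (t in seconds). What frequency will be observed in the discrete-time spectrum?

12 Hz

ω = 72π rad/s → f = ω/(2π) = 36 Hz.
36 Hz > fs/2 = 24 Hz, folds to fs − 36 Hz = 12 Hz.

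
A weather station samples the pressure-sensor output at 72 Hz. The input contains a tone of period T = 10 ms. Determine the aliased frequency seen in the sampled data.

T = 10 ms → f = 1/T = 100 Hz.
100 Hz mod fs = 28 Hz.
28 Hz ≤ fs/2 = 36 Hz, appears at 28 Hz.

28 Hz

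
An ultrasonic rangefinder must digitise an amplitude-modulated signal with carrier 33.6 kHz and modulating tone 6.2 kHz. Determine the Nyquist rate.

AM sidebands sit at fc ± fm = 27.4 kHz and 39.8 kHz.
Highest-frequency component: 39.8 kHz.
Nyquist rate = 2 × 39.8 kHz = 79.6 kHz.

79.6 kHz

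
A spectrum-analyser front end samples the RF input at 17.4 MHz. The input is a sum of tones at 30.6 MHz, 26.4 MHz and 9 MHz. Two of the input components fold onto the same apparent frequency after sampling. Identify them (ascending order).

9 MHz, 26.4 MHz

fs/2 = 8.7 MHz.
30.6 MHz mod fs = 13.2 MHz.
13.2 MHz > fs/2 = 8.7 MHz, folds to fs − 13.2 MHz = 4.2 MHz.
26.4 MHz mod fs = 9 MHz.
9 MHz > fs/2 = 8.7 MHz, folds to fs − 9 MHz = 8.4 MHz.
9 MHz > fs/2 = 8.7 MHz, folds to fs − 9 MHz = 8.4 MHz.
9 MHz and 26.4 MHz both map to 8.4 MHz.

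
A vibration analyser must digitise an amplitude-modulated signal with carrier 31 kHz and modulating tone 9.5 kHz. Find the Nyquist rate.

AM sidebands sit at fc ± fm = 21.5 kHz and 40.5 kHz.
Highest-frequency component: 40.5 kHz.
Nyquist rate = 2 × 40.5 kHz = 81 kHz.

81 kHz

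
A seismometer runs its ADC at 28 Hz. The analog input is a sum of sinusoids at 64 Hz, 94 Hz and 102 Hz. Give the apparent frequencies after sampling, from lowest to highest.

fs/2 = 14 Hz.
64 Hz mod fs = 8 Hz.
8 Hz ≤ fs/2 = 14 Hz, appears at 8 Hz.
94 Hz mod fs = 10 Hz.
10 Hz ≤ fs/2 = 14 Hz, appears at 10 Hz.
102 Hz mod fs = 18 Hz.
18 Hz > fs/2 = 14 Hz, folds to fs − 18 Hz = 10 Hz.
Distinct values: {8 Hz, 10 Hz}.

8 Hz, 10 Hz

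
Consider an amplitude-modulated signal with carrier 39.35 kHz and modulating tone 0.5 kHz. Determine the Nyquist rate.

AM sidebands sit at fc ± fm = 38.85 kHz and 39.85 kHz.
Highest-frequency component: 39.85 kHz.
Nyquist rate = 2 × 39.85 kHz = 79.7 kHz.

79.7 kHz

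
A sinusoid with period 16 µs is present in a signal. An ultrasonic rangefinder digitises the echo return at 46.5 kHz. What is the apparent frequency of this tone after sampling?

16 kHz

T = 16 µs → f = 1/T = 62.5 kHz.
62.5 kHz mod fs = 16 kHz.
16 kHz ≤ fs/2 = 23.25 kHz, appears at 16 kHz.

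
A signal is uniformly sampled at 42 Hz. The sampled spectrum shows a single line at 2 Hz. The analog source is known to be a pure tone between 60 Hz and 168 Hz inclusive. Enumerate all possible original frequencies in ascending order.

82 Hz, 86 Hz, 124 Hz, 128 Hz, 166 Hz

Frequencies that alias to 2 Hz are k·fs ± 2 Hz for integer k ≥ 0.
k=0: 2 Hz.
k=1: 40 Hz, 44 Hz.
k=2: 82 Hz, 86 Hz.
k=3: 124 Hz, 128 Hz.
k=4: 166 Hz, 170 Hz.
k=5: 208 Hz, 212 Hz.
Within [60 Hz, 168 Hz]: 82 Hz, 86 Hz, 124 Hz, 128 Hz, 166 Hz.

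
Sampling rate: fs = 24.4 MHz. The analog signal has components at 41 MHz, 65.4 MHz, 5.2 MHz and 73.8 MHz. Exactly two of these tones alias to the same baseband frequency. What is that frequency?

7.8 MHz

fs/2 = 12.2 MHz.
41 MHz mod fs = 16.6 MHz.
16.6 MHz > fs/2 = 12.2 MHz, folds to fs − 16.6 MHz = 7.8 MHz.
65.4 MHz mod fs = 16.6 MHz.
16.6 MHz > fs/2 = 12.2 MHz, folds to fs − 16.6 MHz = 7.8 MHz.
5.2 MHz ≤ fs/2 = 12.2 MHz, passes unchanged.
73.8 MHz mod fs = 0.6 MHz.
0.6 MHz ≤ fs/2 = 12.2 MHz, appears at 0.6 MHz.
41 MHz and 65.4 MHz both map to 7.8 MHz.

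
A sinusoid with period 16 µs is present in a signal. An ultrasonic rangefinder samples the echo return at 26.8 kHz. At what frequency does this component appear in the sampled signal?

8.9 kHz

T = 16 µs → f = 1/T = 62.5 kHz.
62.5 kHz mod fs = 8.9 kHz.
8.9 kHz ≤ fs/2 = 13.4 kHz, appears at 8.9 kHz.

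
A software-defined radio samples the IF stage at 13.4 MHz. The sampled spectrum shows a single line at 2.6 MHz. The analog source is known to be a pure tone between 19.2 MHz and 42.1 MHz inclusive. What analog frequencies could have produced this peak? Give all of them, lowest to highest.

Frequencies that alias to 2.6 MHz are k·fs ± 2.6 MHz for integer k ≥ 0.
k=0: 2.6 MHz.
k=1: 10.8 MHz, 16 MHz.
k=2: 24.2 MHz, 29.4 MHz.
k=3: 37.6 MHz, 42.8 MHz.
k=4: 51 MHz, 56.2 MHz.
Within [19.2 MHz, 42.1 MHz]: 24.2 MHz, 29.4 MHz, 37.6 MHz.

24.2 MHz, 29.4 MHz, 37.6 MHz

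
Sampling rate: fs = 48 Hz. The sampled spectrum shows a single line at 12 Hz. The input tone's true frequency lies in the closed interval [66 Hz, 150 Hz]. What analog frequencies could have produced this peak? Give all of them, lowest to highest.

Frequencies that alias to 12 Hz are k·fs ± 12 Hz for integer k ≥ 0.
k=0: 12 Hz.
k=1: 36 Hz, 60 Hz.
k=2: 84 Hz, 108 Hz.
k=3: 132 Hz, 156 Hz.
k=4: 180 Hz, 204 Hz.
Within [66 Hz, 150 Hz]: 84 Hz, 108 Hz, 132 Hz.

84 Hz, 108 Hz, 132 Hz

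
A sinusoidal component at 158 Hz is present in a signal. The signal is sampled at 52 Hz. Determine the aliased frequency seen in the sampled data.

2 Hz

158 Hz mod fs = 2 Hz.
2 Hz ≤ fs/2 = 26 Hz, appears at 2 Hz.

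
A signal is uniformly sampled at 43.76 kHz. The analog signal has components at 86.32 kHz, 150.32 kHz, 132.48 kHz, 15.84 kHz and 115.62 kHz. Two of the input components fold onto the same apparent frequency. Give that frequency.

fs/2 = 21.88 kHz.
86.32 kHz mod fs = 42.56 kHz.
42.56 kHz > fs/2 = 21.88 kHz, folds to fs − 42.56 kHz = 1.2 kHz.
150.32 kHz mod fs = 19.04 kHz.
19.04 kHz ≤ fs/2 = 21.88 kHz, appears at 19.04 kHz.
132.48 kHz mod fs = 1.2 kHz.
1.2 kHz ≤ fs/2 = 21.88 kHz, appears at 1.2 kHz.
15.84 kHz ≤ fs/2 = 21.88 kHz, passes unchanged.
115.62 kHz mod fs = 28.1 kHz.
28.1 kHz > fs/2 = 21.88 kHz, folds to fs − 28.1 kHz = 15.66 kHz.
86.32 kHz and 132.48 kHz both map to 1.2 kHz.

1.2 kHz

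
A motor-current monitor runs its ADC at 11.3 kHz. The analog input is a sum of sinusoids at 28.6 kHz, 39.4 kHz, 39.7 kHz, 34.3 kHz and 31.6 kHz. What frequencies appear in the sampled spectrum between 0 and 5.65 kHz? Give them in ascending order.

fs/2 = 5.65 kHz.
28.6 kHz mod fs = 6 kHz.
6 kHz > fs/2 = 5.65 kHz, folds to fs − 6 kHz = 5.3 kHz.
39.4 kHz mod fs = 5.5 kHz.
5.5 kHz ≤ fs/2 = 5.65 kHz, appears at 5.5 kHz.
39.7 kHz mod fs = 5.8 kHz.
5.8 kHz > fs/2 = 5.65 kHz, folds to fs − 5.8 kHz = 5.5 kHz.
34.3 kHz mod fs = 0.4 kHz.
0.4 kHz ≤ fs/2 = 5.65 kHz, appears at 0.4 kHz.
31.6 kHz mod fs = 9 kHz.
9 kHz > fs/2 = 5.65 kHz, folds to fs − 9 kHz = 2.3 kHz.
Distinct values: {0.4 kHz, 2.3 kHz, 5.3 kHz, 5.5 kHz}.

0.4 kHz, 2.3 kHz, 5.3 kHz, 5.5 kHz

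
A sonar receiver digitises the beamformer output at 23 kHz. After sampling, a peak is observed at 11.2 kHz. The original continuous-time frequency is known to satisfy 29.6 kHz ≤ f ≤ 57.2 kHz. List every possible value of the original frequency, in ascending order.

Frequencies that alias to 11.2 kHz are k·fs ± 11.2 kHz for integer k ≥ 0.
k=0: 11.2 kHz.
k=1: 11.8 kHz, 34.2 kHz.
k=2: 34.8 kHz, 57.2 kHz.
k=3: 57.8 kHz, 80.2 kHz.
Within [29.6 kHz, 57.2 kHz]: 34.2 kHz, 34.8 kHz, 57.2 kHz.

34.2 kHz, 34.8 kHz, 57.2 kHz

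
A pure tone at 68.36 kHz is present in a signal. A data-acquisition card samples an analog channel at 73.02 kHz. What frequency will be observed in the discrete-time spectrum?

4.66 kHz

68.36 kHz > fs/2 = 36.51 kHz, folds to fs − 68.36 kHz = 4.66 kHz.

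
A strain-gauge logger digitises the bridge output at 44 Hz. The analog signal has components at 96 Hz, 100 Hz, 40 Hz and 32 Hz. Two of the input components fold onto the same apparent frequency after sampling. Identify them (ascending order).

32 Hz, 100 Hz

fs/2 = 22 Hz.
96 Hz mod fs = 8 Hz.
8 Hz ≤ fs/2 = 22 Hz, appears at 8 Hz.
100 Hz mod fs = 12 Hz.
12 Hz ≤ fs/2 = 22 Hz, appears at 12 Hz.
40 Hz > fs/2 = 22 Hz, folds to fs − 40 Hz = 4 Hz.
32 Hz > fs/2 = 22 Hz, folds to fs − 32 Hz = 12 Hz.
32 Hz and 100 Hz both map to 12 Hz.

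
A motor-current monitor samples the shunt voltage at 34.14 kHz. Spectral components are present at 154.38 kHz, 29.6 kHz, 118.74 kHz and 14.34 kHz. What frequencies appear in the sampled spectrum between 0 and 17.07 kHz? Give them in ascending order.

fs/2 = 17.07 kHz.
154.38 kHz mod fs = 17.82 kHz.
17.82 kHz > fs/2 = 17.07 kHz, folds to fs − 17.82 kHz = 16.32 kHz.
29.6 kHz > fs/2 = 17.07 kHz, folds to fs − 29.6 kHz = 4.54 kHz.
118.74 kHz mod fs = 16.32 kHz.
16.32 kHz ≤ fs/2 = 17.07 kHz, appears at 16.32 kHz.
14.34 kHz ≤ fs/2 = 17.07 kHz, passes unchanged.
Distinct values: {4.54 kHz, 14.34 kHz, 16.32 kHz}.

4.54 kHz, 14.34 kHz, 16.32 kHz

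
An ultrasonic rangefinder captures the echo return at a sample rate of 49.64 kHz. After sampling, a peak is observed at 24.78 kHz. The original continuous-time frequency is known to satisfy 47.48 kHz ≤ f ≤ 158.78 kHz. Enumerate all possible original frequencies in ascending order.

Frequencies that alias to 24.78 kHz are k·fs ± 24.78 kHz for integer k ≥ 0.
k=0: 24.78 kHz.
k=1: 24.86 kHz, 74.42 kHz.
k=2: 74.5 kHz, 124.06 kHz.
k=3: 124.14 kHz, 173.7 kHz.
k=4: 173.78 kHz, 223.34 kHz.
Within [47.48 kHz, 158.78 kHz]: 74.42 kHz, 74.5 kHz, 124.06 kHz, 124.14 kHz.

74.42 kHz, 74.5 kHz, 124.06 kHz, 124.14 kHz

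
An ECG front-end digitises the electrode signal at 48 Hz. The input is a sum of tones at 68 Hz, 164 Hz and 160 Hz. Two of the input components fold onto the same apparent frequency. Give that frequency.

fs/2 = 24 Hz.
68 Hz mod fs = 20 Hz.
20 Hz ≤ fs/2 = 24 Hz, appears at 20 Hz.
164 Hz mod fs = 20 Hz.
20 Hz ≤ fs/2 = 24 Hz, appears at 20 Hz.
160 Hz mod fs = 16 Hz.
16 Hz ≤ fs/2 = 24 Hz, appears at 16 Hz.
68 Hz and 164 Hz both map to 20 Hz.

20 Hz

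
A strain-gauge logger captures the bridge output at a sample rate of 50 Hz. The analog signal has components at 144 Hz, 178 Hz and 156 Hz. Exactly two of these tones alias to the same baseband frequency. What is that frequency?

6 Hz

fs/2 = 25 Hz.
144 Hz mod fs = 44 Hz.
44 Hz > fs/2 = 25 Hz, folds to fs − 44 Hz = 6 Hz.
178 Hz mod fs = 28 Hz.
28 Hz > fs/2 = 25 Hz, folds to fs − 28 Hz = 22 Hz.
156 Hz mod fs = 6 Hz.
6 Hz ≤ fs/2 = 25 Hz, appears at 6 Hz.
144 Hz and 156 Hz both map to 6 Hz.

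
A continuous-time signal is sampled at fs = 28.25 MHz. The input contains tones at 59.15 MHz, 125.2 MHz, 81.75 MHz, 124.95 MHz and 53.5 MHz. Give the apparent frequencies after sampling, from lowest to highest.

fs/2 = 14.125 MHz.
59.15 MHz mod fs = 2.65 MHz.
2.65 MHz ≤ fs/2 = 14.125 MHz, appears at 2.65 MHz.
125.2 MHz mod fs = 12.2 MHz.
12.2 MHz ≤ fs/2 = 14.125 MHz, appears at 12.2 MHz.
81.75 MHz mod fs = 25.25 MHz.
25.25 MHz > fs/2 = 14.125 MHz, folds to fs − 25.25 MHz = 3 MHz.
124.95 MHz mod fs = 11.95 MHz.
11.95 MHz ≤ fs/2 = 14.125 MHz, appears at 11.95 MHz.
53.5 MHz mod fs = 25.25 MHz.
25.25 MHz > fs/2 = 14.125 MHz, folds to fs − 25.25 MHz = 3 MHz.
Distinct values: {2.65 MHz, 3 MHz, 11.95 MHz, 12.2 MHz}.

2.65 MHz, 3 MHz, 11.95 MHz, 12.2 MHz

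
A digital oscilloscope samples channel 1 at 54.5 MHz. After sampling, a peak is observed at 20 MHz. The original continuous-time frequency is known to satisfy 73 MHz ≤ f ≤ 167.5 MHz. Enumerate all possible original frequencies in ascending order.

74.5 MHz, 89 MHz, 129 MHz, 143.5 MHz

Frequencies that alias to 20 MHz are k·fs ± 20 MHz for integer k ≥ 0.
k=0: 20 MHz.
k=1: 34.5 MHz, 74.5 MHz.
k=2: 89 MHz, 129 MHz.
k=3: 143.5 MHz, 183.5 MHz.
k=4: 198 MHz, 238 MHz.
Within [73 MHz, 167.5 MHz]: 74.5 MHz, 89 MHz, 129 MHz, 143.5 MHz.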